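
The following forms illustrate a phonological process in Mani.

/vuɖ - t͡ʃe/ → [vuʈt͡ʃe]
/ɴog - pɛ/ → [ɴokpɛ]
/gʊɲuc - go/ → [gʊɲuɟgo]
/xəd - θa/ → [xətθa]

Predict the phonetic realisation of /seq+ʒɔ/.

The data show regressive voicing assimilation: /ɖ/ → [ʈ] before /t͡ʃ/; /g/ → [k] before /p/; /c/ → [ɟ] before /g/; /d/ → [t] before /θ/. In each pair only voicing changes, matching the following consonant, while place and manner stay constant.
/q/ is a voiceless uvular stop. The following trigger /ʒ/ is voiced, so /q/ must become voiced as well.
A voiced uvular stop is [ɢ], so the surface segment is [ɢ].

[seɢʒɔ]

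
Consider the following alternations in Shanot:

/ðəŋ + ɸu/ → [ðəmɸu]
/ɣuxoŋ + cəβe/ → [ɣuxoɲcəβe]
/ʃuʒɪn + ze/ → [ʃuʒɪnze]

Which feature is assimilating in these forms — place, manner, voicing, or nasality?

Comparing underlying and surface forms, /ŋ/ → [m] is the alternation; the neighbouring /ɸ/ is constant.
/ŋ/ is velar while /ɸ/ is bilabial; the output [m] is bilabial, matching the trigger — so the feature that spreads is place.
Checking the remaining alternation: /ŋ/ → [ɲ] before /c/ (velar → palatal, matching palatal) — only place changes, and always toward the following segment.
No alternation appears in [ʃuʒɪnze]: there the adjacent consonants already agree in place (/n/ and /z/ are both alveolar), so this form is consistent with the same rule.

place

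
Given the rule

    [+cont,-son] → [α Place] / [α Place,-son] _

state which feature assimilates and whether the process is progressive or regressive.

progressive place assimilation

The shared variable α links the value of the place features (abbreviated [Place]) on the target to the same value on the neighbouring segment, so place is the feature that assimilates.
Since the environment is written before the underscore, the trigger precedes the target; the direction is progressive.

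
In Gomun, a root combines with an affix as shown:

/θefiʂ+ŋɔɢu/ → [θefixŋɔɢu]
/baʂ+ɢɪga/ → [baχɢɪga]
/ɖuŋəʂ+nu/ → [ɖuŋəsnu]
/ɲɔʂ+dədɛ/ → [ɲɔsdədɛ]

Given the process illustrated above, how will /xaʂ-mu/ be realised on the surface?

[xaɸmu]

The data show regressive place assimilation: /ʂ/ → [x] before /ŋ/; /ʂ/ → [χ] before /ɢ/; /ʂ/ → [s] before /n/; /ʂ/ → [s] before /d/. In each pair only place changes, matching the following consonant, while manner and voice stay constant.
The rule targets /ʂ/ (voiceless retroflex fricative), which sits before the trigger /m/ (bilabial).
The voiceless bilabial fricative is [ɸ], so /ʂ/ → [ɸ].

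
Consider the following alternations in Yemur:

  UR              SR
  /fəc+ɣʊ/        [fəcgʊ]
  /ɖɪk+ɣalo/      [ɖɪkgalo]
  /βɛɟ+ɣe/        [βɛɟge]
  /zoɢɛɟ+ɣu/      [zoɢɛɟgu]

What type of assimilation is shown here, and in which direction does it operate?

The segment that alternates is /ɣ/, which surfaces as [g] when adjacent to /c/.
/ɣ/ is a fricative while /c/ is a stop; the output [g] is a stop, matching the trigger — so the feature that spreads is manner.
Place and voice are unchanged, so the assimilation is partial, not total.
Checking the remaining alternations: /ɣ/ → [g] after /k/ (fricative → stop, matching a stop); /ɣ/ → [g] after /ɟ/ (fricative → stop, matching a stop) — only manner changes, and always toward the preceding segment.
The trigger is the preceding segment, so the direction is progressive (perseverative).

progressive manner assimilation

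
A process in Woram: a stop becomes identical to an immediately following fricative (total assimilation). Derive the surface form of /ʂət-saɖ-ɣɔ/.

[ʂəssaɣɣɔ]

/t/ is the segment targeted by the rule; it sits immediately before /s/, so it assimilates completely and surfaces as [s].
At the second juncture, /ɖ/ likewise becomes [ɣ] adjacent to /ɣ/.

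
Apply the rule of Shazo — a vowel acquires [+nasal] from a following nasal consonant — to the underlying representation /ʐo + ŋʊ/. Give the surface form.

The vowel /o/ is adjacent to the following nasal /ŋ/, so it acquires [+nasal] and surfaces as [õ].

[ʐõŋʊ]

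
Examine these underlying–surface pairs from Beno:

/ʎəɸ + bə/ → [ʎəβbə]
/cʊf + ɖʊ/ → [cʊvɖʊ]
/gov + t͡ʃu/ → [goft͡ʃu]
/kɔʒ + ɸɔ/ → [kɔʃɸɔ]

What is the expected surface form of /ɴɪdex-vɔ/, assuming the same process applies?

[ɴɪdeɣvɔ]

The data show regressive voicing assimilation: /ɸ/ → [β] before /b/; /f/ → [v] before /ɖ/; /v/ → [f] before /t͡ʃ/; /ʒ/ → [ʃ] before /ɸ/. In each pair only voicing changes, matching the following consonant, while place and manner stay constant.
/x/ is a voiceless velar fricative. The following trigger /v/ is voiced, so /x/ must become voiced as well.
The voiced velar fricative is [ɣ], so /x/ → [ɣ].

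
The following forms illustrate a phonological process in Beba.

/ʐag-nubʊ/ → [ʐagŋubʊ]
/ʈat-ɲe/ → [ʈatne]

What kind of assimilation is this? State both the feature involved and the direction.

progressive place assimilation

The segment that alternates is /n/, which surfaces as [ŋ] when adjacent to /g/.
/n/ is alveolar while /g/ is velar; the output [ŋ] is velar, matching the trigger — so the feature that spreads is place.
Manner and voice are unchanged, so the assimilation is partial, not total.
Checking the remaining alternation: /ɲ/ → [n] after /t/ (palatal → alveolar, matching alveolar) — only place changes, and always toward the preceding segment.
The trigger is the preceding segment, so the direction is progressive (perseverative).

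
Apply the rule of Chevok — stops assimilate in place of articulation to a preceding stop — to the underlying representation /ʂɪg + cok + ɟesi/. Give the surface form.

[ʂɪgkokgesi]

The rule targets /c/ (voiceless palatal stop), which sits after the trigger /g/ (velar).
The voiceless velar stop is [k], so /c/ → [k].
The same rule applies at the second boundary: /ɟ/ → [g] next to /k/.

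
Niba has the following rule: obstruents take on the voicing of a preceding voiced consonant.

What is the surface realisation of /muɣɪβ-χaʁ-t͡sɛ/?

/χ/ is a voiceless uvular fricative. The preceding trigger /β/ is voiced, so /χ/ must become voiced as well.
A voiced uvular fricative is [ʁ], so the surface segment is [ʁ].
The same rule applies at the second boundary: /t͡s/ → [d͡z] next to /ʁ/.

[muɣɪβʁaʁd͡zɛ]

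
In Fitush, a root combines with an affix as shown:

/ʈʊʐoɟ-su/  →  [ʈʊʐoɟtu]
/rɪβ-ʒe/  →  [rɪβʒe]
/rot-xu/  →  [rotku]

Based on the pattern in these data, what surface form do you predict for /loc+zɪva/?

[locdɪva]

The data show progressive manner assimilation: /s/ → [t] after /ɟ/; /x/ → [k] after /t/. In each pair only manner changes, matching the preceding consonant, while place and voice stay constant.
Nothing changes in [rɪβʒe]: there the adjacent consonants already agree in manner (/ʒ/ and /β/ are both fricatives), so this form is consistent with the same rule.
/z/ is a voiced alveolar fricative. The preceding trigger /c/ is a stop, so /z/ must become a stop as well.
Changing only its manner to stop gives [d] — the voiced alveolar stop.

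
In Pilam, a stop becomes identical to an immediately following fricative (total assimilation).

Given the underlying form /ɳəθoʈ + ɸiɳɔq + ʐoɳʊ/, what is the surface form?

/ʈ/ is the segment targeted by the rule; it sits immediately before /ɸ/, so it assimilates completely and surfaces as [ɸ].
At the second juncture, /q/ likewise becomes [ʐ] adjacent to /ʐ/.

[ɳəθoɸɸiɳɔʐʐoɳʊ]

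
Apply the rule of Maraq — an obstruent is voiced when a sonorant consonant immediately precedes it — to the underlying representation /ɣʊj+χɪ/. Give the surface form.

/χ/ is a voiceless uvular fricative. The preceding trigger /j/ is voiced, so /χ/ must become voiced as well.
A voiced uvular fricative is [ʁ], so the surface segment is [ʁ].

[ɣʊjʁɪ]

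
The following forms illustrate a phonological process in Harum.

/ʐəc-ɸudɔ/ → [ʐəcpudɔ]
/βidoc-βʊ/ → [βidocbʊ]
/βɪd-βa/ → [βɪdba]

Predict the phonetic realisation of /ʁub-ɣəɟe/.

The data show progressive manner assimilation: /ɸ/ → [p] after /c/; /β/ → [b] after /c/; /β/ → [b] after /d/. In each pair only manner changes, matching the preceding consonant, while place and voice stay constant.
The rule targets /ɣ/ (voiced velar fricative), which sits after the trigger /b/ (stop).
The voiced velar stop is [g], so /ɣ/ → [g].

[ʁubgəɟe]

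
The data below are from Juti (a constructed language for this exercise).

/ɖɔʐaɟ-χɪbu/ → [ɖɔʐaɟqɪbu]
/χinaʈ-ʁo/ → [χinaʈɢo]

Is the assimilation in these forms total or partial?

Underlying /χ/ is realised as [q] next to /ɟ/; /ɟ/ itself does not change.
The change fricative → stop matches the manner of the preceding /ɟ/, identifying this as manner assimilation.
Place and voice are unchanged, so the assimilation is partial, not total.
The other alternating form patterns the same way: /ʁ/ → [ɢ] after /ʈ/ (fricative → stop, matching a stop) — only manner changes, and always toward the preceding segment.

partial assimilation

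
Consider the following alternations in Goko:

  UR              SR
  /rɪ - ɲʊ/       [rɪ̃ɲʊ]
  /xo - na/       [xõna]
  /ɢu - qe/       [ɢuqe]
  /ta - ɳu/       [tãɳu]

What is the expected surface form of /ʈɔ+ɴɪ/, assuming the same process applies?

The data show regressive nasality assimilation (vowel nasalisation): /ɪ/ → [ɪ̃] before /ɲ/; /o/ → [õ] before /n/; /a/ → [ã] before /ɳ/ — a vowel is nasalised by an immediately following nasal consonant.
No change occurs in [ɢuqe] because the vowel at the boundary is adjacent to an oral consonant, not a nasal (/u/ next to /q/).
The vowel /ɔ/ is adjacent to the following nasal /ɴ/, so it acquires [+nasal] and surfaces as [ɔ̃].

[ʈɔ̃ɴɪ]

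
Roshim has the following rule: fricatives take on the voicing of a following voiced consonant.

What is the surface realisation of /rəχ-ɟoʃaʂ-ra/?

The rule targets /χ/ (voiceless uvular fricative), which sits before the trigger /ɟ/ (voiced).
A voiced uvular fricative is [ʁ], so the surface segment is [ʁ].
At the second juncture, /ʂ/ likewise becomes [ʐ] adjacent to /r/.

[rəʁɟoʃaʐra]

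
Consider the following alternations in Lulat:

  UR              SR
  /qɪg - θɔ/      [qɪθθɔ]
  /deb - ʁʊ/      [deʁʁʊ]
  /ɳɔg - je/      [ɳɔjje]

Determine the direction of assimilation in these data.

regressive

Underlying /g/ is realised as [θ] next to /θ/; /θ/ itself does not change.
The output [θ] is identical to the trigger /θ/ — every feature (place, manner, voicing) has been copied — so this is total assimilation.
The remaining alternations confirm this: /b/ → [ʁ] before /ʁ/; /g/ → [j] before /j/ — in each case the output is a copy of the following consonant.
The trigger is the following segment, so the direction is regressive (anticipatory).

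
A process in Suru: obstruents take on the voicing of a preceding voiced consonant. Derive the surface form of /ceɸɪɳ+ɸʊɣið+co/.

[ceɸɪɳβʊɣiðɟo]

The rule targets /ɸ/ (voiceless bilabial fricative), which sits after the trigger /ɳ/ (voiced).
The voiced bilabial fricative is [β], so /ɸ/ → [β].
The same rule applies at the second boundary: /c/ → [ɟ] next to /ð/.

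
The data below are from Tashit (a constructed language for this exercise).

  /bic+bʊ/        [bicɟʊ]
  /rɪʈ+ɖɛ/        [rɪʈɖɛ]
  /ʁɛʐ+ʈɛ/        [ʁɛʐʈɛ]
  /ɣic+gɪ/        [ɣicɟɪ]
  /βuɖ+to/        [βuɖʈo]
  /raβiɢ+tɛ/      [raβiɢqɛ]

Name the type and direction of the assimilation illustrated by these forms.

The segment that alternates is /b/, which surfaces as [ɟ] when adjacent to /c/.
The change bilabial → palatal matches the place of the preceding /c/, identifying this as place assimilation.
Manner and voice are unchanged, so the assimilation is partial, not total.
Checking the remaining alternations: /g/ → [ɟ] after /c/ (velar → palatal, matching palatal); /t/ → [ʈ] after /ɖ/ (alveolar → retroflex, matching retroflex); /t/ → [q] after /ɢ/ (alveolar → uvular, matching uvular) — only place changes, and always toward the preceding segment.
No alternation appears in [rɪʈɖɛ], [ʁɛʐʈɛ]: there the adjacent consonants already agree in place (/ɖ/ and /ʈ/ are both retroflex; /ʈ/ and /ʐ/ are both retroflex), so these forms are consistent with the same rule.
The trigger is the preceding segment, so the direction is progressive (perseverative).

progressive place assimilation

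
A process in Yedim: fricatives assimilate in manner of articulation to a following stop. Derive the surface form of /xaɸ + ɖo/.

[xapɖo]

/ɸ/ is a voiceless bilabial fricative. The following trigger /ɖ/ is a stop, so /ɸ/ must become a stop as well.
The voiceless bilabial stop is [p], so /ɸ/ → [p].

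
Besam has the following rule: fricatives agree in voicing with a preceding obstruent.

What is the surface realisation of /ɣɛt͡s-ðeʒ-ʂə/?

[ɣɛt͡sθeʒʐə]

/ð/ is a voiced dental fricative. The preceding trigger /t͡s/ is voiceless, so /ð/ must become voiceless as well.
A voiceless dental fricative is [θ], so the surface segment is [θ].
The same rule applies at the second boundary: /ʂ/ → [ʐ] next to /ʒ/.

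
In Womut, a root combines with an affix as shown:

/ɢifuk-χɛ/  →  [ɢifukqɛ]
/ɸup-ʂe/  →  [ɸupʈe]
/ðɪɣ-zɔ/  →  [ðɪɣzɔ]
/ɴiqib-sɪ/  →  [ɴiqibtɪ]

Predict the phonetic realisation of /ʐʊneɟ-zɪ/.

The data show progressive manner assimilation: /χ/ → [q] after /k/; /ʂ/ → [ʈ] after /p/; /s/ → [t] after /b/. In each pair only manner changes, matching the preceding consonant, while place and voice stay constant.
No alternation appears in [ðɪɣzɔ]: there the adjacent consonants already agree in manner (/z/ and /ɣ/ are both fricatives), so this form is consistent with the same rule.
/z/ is a voiced alveolar fricative. The preceding trigger /ɟ/ is a stop, so /z/ must become a stop as well.
A voiced alveolar stop is [d], so the surface segment is [d].

[ʐʊneɟdɪ]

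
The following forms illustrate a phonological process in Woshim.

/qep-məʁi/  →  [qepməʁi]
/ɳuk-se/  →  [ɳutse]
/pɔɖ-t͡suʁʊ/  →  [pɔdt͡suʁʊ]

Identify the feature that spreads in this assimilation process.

Underlying /k/ is realised as [t] next to /s/; /s/ itself does not change.
/k/ is velar while /s/ is alveolar; the output [t] is alveolar, matching the trigger — so the feature that spreads is place.
The other alternating form patterns the same way: /ɖ/ → [d] before /t͡s/ (retroflex → alveolar, matching alveolar) — only place changes, and always toward the following segment.
No alternation appears in [qepməʁi]: there the adjacent consonants already agree in place (/p/ and /m/ are both bilabial), so this form is consistent with the same rule.

place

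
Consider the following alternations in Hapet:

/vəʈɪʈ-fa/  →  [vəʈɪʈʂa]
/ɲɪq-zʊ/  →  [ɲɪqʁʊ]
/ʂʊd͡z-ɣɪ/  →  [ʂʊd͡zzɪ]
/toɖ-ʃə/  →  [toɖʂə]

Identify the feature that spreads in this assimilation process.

Comparing underlying and surface forms, /f/ → [ʂ] is the alternation; the neighbouring /ʈ/ is constant.
/f/ is labiodental while /ʈ/ is retroflex; the output [ʂ] is retroflex, matching the trigger — so the feature that spreads is place.
The other alternating forms pattern the same way: /z/ → [ʁ] after /q/ (alveolar → uvular, matching uvular); /ɣ/ → [z] after /d͡z/ (velar → alveolar, matching alveolar); /ʃ/ → [ʂ] after /ɖ/ (postalveolar → retroflex, matching retroflex) — only place changes, and always toward the preceding segment.

place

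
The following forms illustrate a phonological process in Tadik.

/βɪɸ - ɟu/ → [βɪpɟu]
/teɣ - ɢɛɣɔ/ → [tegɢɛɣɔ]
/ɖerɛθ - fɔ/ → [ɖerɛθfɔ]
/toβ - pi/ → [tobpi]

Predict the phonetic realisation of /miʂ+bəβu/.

The data show regressive manner assimilation: /ɸ/ → [p] before /ɟ/; /ɣ/ → [g] before /ɢ/; /β/ → [b] before /p/. In each pair only manner changes, matching the following consonant, while place and voice stay constant.
No alternation appears in [ɖerɛθfɔ]: there the adjacent consonants already agree in manner (/θ/ and /f/ are both fricatives), so this form is consistent with the same rule.
/ʂ/ is a voiceless retroflex fricative. The following trigger /b/ is a stop, so /ʂ/ must become a stop as well.
Changing only its manner to stop gives [ʈ] — the voiceless retroflex stop.

[miʈbəβu]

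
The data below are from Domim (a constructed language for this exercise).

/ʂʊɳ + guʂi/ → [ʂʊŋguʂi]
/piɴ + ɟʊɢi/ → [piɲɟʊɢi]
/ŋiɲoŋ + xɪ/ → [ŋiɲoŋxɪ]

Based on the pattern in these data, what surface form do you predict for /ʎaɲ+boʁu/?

[ʎamboʁu]

The data show regressive place assimilation: /ɳ/ → [ŋ] before /g/; /ɴ/ → [ɲ] before /ɟ/. In each pair only place changes, matching the following consonant, while manner and voice stay constant.
Nothing changes in [ŋiɲoŋxɪ]: there the adjacent consonants already agree in place (/ŋ/ and /x/ are both velar), so this form is consistent with the same rule.
The rule targets /ɲ/ (voiced palatal nasal), which sits before the trigger /b/ (bilabial).
Changing only its place to bilabial gives [m] — the voiced bilabial nasal.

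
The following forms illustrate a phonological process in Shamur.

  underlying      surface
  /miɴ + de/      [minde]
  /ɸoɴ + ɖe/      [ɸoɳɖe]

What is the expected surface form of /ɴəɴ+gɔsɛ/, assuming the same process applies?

The data show regressive place assimilation: /ɴ/ → [n] before /d/; /ɴ/ → [ɳ] before /ɖ/. In each pair only place changes, matching the following consonant, while manner and voice stay constant.
The rule targets /ɴ/ (voiced uvular nasal), which sits before the trigger /g/ (velar).
A voiced velar nasal is [ŋ], so the surface segment is [ŋ].

[ɴəŋgɔsɛ]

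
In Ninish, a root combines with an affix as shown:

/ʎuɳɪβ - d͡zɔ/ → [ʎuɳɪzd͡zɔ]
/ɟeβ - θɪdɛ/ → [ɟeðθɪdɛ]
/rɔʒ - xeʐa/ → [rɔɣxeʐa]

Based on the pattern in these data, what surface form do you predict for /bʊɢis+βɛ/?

[bʊɢiɸβɛ]

The data show regressive place assimilation: /β/ → [z] before /d͡z/; /β/ → [ð] before /θ/; /ʒ/ → [ɣ] before /x/. In each pair only place changes, matching the following consonant, while manner and voice stay constant.
/s/ is a voiceless alveolar fricative. The following trigger /β/ is bilabial, so /s/ must become bilabial as well.
A voiceless bilabial fricative is [ɸ], so the surface segment is [ɸ].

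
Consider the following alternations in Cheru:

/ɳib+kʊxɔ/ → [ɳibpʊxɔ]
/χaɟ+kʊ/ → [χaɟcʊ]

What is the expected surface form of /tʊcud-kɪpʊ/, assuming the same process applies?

[tʊcudtɪpʊ]

The data show progressive place assimilation: /k/ → [p] after /b/; /k/ → [c] after /ɟ/. In each pair only place changes, matching the preceding consonant, while manner and voice stay constant.
The rule targets /k/ (voiceless velar stop), which sits after the trigger /d/ (alveolar).
The voiceless alveolar stop is [t], so /k/ → [t].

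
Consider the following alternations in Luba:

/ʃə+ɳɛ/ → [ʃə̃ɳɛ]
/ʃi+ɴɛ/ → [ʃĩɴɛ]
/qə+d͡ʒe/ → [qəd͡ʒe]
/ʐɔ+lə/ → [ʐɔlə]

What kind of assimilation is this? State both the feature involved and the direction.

regressive nasality assimilation (vowel nasalisation)

The vowel /ə/ surfaces as nasalised [ə̃] next to the following nasal /ɳ/ — it has acquired the [+nasal] feature of its neighbour.
The other form shows the same pattern: /i/ → [ĩ] before /ɴ/ — each time a vowel is nasalised next to a following nasal.
No change occurs in [qəd͡ʒe], [ʐɔlə] because the vowel at the boundary is adjacent to an oral consonant, not a nasal (/ə/ next to /d͡ʒ/; /ɔ/ next to /l/).
Because the conditioning nasal is to the right of the vowel that changes, the process is regressive (anticipatory).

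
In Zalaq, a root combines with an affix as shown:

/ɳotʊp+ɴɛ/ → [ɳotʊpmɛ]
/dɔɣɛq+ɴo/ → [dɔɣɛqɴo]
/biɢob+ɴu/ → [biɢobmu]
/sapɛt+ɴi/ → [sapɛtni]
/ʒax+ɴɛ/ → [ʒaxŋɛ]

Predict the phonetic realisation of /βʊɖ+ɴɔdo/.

The data show progressive place assimilation: /ɴ/ → [m] after /p/; /ɴ/ → [m] after /b/; /ɴ/ → [n] after /t/; /ɴ/ → [ŋ] after /x/. In each pair only place changes, matching the preceding consonant, while manner and voice stay constant.
Nothing changes in [dɔɣɛqɴo]: there the adjacent consonants already agree in place (/ɴ/ and /q/ are both uvular), so this form is consistent with the same rule.
/ɴ/ is a voiced uvular nasal. The preceding trigger /ɖ/ is retroflex, so /ɴ/ must become retroflex as well.
A voiced retroflex nasal is [ɳ], so the surface segment is [ɳ].

[βʊɖɳɔdo]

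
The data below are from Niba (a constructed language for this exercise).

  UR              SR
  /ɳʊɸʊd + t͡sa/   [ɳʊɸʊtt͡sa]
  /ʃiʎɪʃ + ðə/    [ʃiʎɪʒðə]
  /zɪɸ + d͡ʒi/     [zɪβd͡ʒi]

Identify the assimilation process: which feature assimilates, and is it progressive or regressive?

Comparing underlying and surface forms, /d/ → [t] is the alternation; the neighbouring /t͡s/ is constant.
/d/ is voiced while /t͡s/ is voiceless; the output [t] is voiceless, matching the trigger — so the feature that spreads is voicing.
Place and manner are unchanged, so the assimilation is partial, not total.
Checking the remaining alternations: /ʃ/ → [ʒ] before /ð/ (voiceless → voiced, matching voiced); /ɸ/ → [β] before /d͡ʒ/ (voiceless → voiced, matching voiced) — only voicing changes, and always toward the following segment.
The trigger is the following segment, so the direction is regressive (anticipatory).

regressive voicing assimilation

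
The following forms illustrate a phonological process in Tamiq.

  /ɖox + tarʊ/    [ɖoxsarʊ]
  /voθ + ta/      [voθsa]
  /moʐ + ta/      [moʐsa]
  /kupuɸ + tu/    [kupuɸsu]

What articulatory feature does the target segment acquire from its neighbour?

manner

The segment that alternates is /t/, which surfaces as [s] when adjacent to /x/.
/t/ is a stop while /x/ is a fricative; the output [s] is a fricative, matching the trigger — so the feature that spreads is manner.
The other alternating forms pattern the same way: /t/ → [s] after /θ/ (stop → fricative, matching a fricative); /t/ → [s] after /ʐ/ (stop → fricative, matching a fricative); /t/ → [s] after /ɸ/ (stop → fricative, matching a fricative) — only manner changes, and always toward the preceding segment.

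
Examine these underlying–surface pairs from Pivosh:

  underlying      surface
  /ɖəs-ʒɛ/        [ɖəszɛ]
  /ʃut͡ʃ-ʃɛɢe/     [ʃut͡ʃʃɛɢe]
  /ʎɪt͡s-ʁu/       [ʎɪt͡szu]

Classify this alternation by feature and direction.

progressive place assimilation

The segment that alternates is /ʒ/, which surfaces as [z] when adjacent to /s/.
/ʒ/ is postalveolar while /s/ is alveolar; the output [z] is alveolar, matching the trigger — so the feature that spreads is place.
Manner and voice are unchanged, so the assimilation is partial, not total.
The other alternating form patterns the same way: /ʁ/ → [z] after /t͡s/ (uvular → alveolar, matching alveolar) — only place changes, and always toward the preceding segment.
Nothing changes in [ʃut͡ʃʃɛɢe]: there the adjacent consonants already agree in place (/ʃ/ and /t͡ʃ/ are both postalveolar), so this form is consistent with the same rule.
The trigger is the preceding segment, so the direction is progressive (perseverative).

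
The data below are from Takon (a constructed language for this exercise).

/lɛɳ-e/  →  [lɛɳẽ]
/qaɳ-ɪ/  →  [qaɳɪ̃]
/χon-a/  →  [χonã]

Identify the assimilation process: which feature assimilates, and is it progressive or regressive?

progressive nasality assimilation (vowel nasalisation)

The vowel /e/ surfaces as nasalised [ẽ] next to the preceding nasal /ɳ/ — it has acquired the [+nasal] feature of its neighbour.
Likewise in the remaining data: /ɪ/ → [ɪ̃] after /ɳ/; /a/ → [ã] after /n/ — each time a vowel is nasalised next to a preceding nasal.
Because the conditioning nasal is to the left of the vowel that changes, the process is progressive (perseverative).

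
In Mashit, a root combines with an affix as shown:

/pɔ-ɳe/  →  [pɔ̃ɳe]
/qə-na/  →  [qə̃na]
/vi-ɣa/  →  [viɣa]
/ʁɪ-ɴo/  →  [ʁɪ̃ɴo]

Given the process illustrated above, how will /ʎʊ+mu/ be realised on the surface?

[ʎʊ̃mu]

The data show regressive nasality assimilation (vowel nasalisation): /ɔ/ → [ɔ̃] before /ɳ/; /ə/ → [ə̃] before /n/; /ɪ/ → [ɪ̃] before /ɴ/ — a vowel is nasalised by an immediately following nasal consonant.
No change occurs in [viɣa] because the vowel at the boundary is adjacent to an oral consonant, not a nasal (/i/ next to /ɣ/).
The vowel /ʊ/ is adjacent to the following nasal /m/, so it acquires [+nasal] and surfaces as [ʊ̃].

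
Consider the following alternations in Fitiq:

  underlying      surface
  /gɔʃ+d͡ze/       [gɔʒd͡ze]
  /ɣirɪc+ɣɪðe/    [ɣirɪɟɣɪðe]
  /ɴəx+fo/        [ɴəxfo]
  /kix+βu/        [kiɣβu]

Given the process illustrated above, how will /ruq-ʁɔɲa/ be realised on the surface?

The data show regressive voicing assimilation: /ʃ/ → [ʒ] before /d͡z/; /c/ → [ɟ] before /ɣ/; /x/ → [ɣ] before /β/. In each pair only voicing changes, matching the following consonant, while place and manner stay constant.
No alternation appears in [ɴəxfo]: there the adjacent consonants already agree in voicing (/x/ and /f/ are both voiceless), so this form is consistent with the same rule.
The rule targets /q/ (voiceless uvular stop), which sits before the trigger /ʁ/ (voiced).
Changing only its voicing to voiced gives [ɢ] — the voiced uvular stop.

[ruɢʁɔɲa]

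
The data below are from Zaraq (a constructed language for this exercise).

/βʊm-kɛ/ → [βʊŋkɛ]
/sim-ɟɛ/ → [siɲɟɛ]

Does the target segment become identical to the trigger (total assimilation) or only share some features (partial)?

Comparing underlying and surface forms, /m/ → [ŋ] is the alternation; the neighbouring /k/ is constant.
/m/ is bilabial while /k/ is velar; the output [ŋ] is velar, matching the trigger — so the feature that spreads is place.
Manner and voice are unchanged, so the assimilation is partial, not total.
The other alternating form patterns the same way: /m/ → [ɲ] before /ɟ/ (bilabial → palatal, matching palatal) — only place changes, and always toward the following segment.

partial assimilation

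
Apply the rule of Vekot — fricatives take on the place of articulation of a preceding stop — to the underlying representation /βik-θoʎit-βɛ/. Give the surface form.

The rule targets /θ/ (voiceless dental fricative), which sits after the trigger /k/ (velar).
A voiceless velar fricative is [x], so the surface segment is [x].
The same rule applies at the second boundary: /β/ → [z] next to /t/.

[βikxoʎitzɛ]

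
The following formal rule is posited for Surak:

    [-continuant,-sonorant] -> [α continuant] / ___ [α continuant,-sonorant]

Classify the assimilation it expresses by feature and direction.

regressive manner assimilation

The rule copies [continuant] (continuancy) from the environment onto the target stops; since [±continuant] encodes the stop/fricative manner contrast, the assimilating dimension is manner.
The conditioning segment sits to the right of the focus bar, meaning the trigger follows the segment that changes — regressive assimilation.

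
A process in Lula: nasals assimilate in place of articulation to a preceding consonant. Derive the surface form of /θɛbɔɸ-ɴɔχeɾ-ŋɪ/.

[θɛbɔɸmɔχeɾnɪ]

The rule targets /ɴ/ (voiced uvular nasal), which sits after the trigger /ɸ/ (bilabial).
The voiced bilabial nasal is [m], so /ɴ/ → [m].
The same rule applies at the second boundary: /ŋ/ → [n] next to /ɾ/.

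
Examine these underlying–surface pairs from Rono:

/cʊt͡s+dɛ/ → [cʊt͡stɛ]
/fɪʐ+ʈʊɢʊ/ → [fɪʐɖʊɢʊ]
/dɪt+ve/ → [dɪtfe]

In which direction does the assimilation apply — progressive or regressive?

progressive

The segment that alternates is /d/, which surfaces as [t] when adjacent to /t͡s/.
/d/ is voiced while /t͡s/ is voiceless; the output [t] is voiceless, matching the trigger — so the feature that spreads is voicing.
The other alternating forms pattern the same way: /ʈ/ → [ɖ] after /ʐ/ (voiceless → voiced, matching voiced); /v/ → [f] after /t/ (voiced → voiceless, matching voiceless) — only voicing changes, and always toward the preceding segment.
Since the segment that changes follows the conditioning segment, the assimilation is progressive.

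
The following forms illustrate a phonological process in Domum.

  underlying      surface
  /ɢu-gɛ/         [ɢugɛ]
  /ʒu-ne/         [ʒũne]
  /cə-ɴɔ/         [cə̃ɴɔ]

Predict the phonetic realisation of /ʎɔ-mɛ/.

[ʎɔ̃mɛ]

The data show regressive nasality assimilation (vowel nasalisation): /u/ → [ũ] before /n/; /ə/ → [ə̃] before /ɴ/ — a vowel is nasalised by an immediately following nasal consonant.
No change occurs in [ɢugɛ] because the vowel at the boundary is adjacent to an oral consonant, not a nasal (/u/ next to /g/).
The vowel /ɔ/ is adjacent to the following nasal /m/, so it acquires [+nasal] and surfaces as [ɔ̃].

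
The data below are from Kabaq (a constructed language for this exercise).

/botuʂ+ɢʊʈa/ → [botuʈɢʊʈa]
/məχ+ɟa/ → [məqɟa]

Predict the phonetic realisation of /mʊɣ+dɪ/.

[mʊgdɪ]

The data show regressive manner assimilation: /ʂ/ → [ʈ] before /ɢ/; /χ/ → [q] before /ɟ/. In each pair only manner changes, matching the following consonant, while place and voice stay constant.
The rule targets /ɣ/ (voiced velar fricative), which sits before the trigger /d/ (stop).
A voiced velar stop is [g], so the surface segment is [g].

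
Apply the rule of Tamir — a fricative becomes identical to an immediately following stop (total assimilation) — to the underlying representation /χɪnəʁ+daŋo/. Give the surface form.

[χɪnəddaŋo]

/ʁ/ is the segment targeted by the rule; it sits immediately before /d/, so it assimilates completely and surfaces as [d].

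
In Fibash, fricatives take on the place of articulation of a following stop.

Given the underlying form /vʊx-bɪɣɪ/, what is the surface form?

The rule targets /x/ (voiceless velar fricative), which sits before the trigger /b/ (bilabial).
Changing only its place to bilabial gives [ɸ] — the voiceless bilabial fricative.

[vʊɸbɪɣɪ]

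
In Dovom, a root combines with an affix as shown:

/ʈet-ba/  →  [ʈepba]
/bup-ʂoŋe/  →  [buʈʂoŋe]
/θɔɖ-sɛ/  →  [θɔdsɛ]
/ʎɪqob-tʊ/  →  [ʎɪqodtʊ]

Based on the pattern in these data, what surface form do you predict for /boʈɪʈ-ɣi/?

The data show regressive place assimilation: /t/ → [p] before /b/; /p/ → [ʈ] before /ʂ/; /ɖ/ → [d] before /s/; /b/ → [d] before /t/. In each pair only place changes, matching the following consonant, while manner and voice stay constant.
The rule targets /ʈ/ (voiceless retroflex stop), which sits before the trigger /ɣ/ (velar).
A voiceless velar stop is [k], so the surface segment is [k].

[boʈɪkɣi]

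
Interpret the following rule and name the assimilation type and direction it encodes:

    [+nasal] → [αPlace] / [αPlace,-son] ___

progressive place assimilation

The rule copies the place features (abbreviated [Place]) from the environment onto the target, so the assimilating feature is place.
The conditioning segment sits to the left of the focus bar, meaning the trigger precedes the segment that changes — progressive assimilation.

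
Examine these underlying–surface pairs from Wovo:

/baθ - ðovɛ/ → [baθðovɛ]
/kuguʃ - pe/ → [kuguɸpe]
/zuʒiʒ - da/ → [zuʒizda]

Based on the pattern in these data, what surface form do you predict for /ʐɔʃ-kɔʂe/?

[ʐɔxkɔʂe]

The data show regressive place assimilation: /ʃ/ → [ɸ] before /p/; /ʒ/ → [z] before /d/. In each pair only place changes, matching the following consonant, while manner and voice stay constant.
Nothing changes in [baθðovɛ]: there the adjacent consonants already agree in place (/θ/ and /ð/ are both dental), so this form is consistent with the same rule.
/ʃ/ is a voiceless postalveolar fricative. The following trigger /k/ is velar, so /ʃ/ must become velar as well.
A voiceless velar fricative is [x], so the surface segment is [x].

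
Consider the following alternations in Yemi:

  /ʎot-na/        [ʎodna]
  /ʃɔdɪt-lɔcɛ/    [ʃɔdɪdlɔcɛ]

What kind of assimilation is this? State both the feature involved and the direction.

regressive voicing assimilation

The segment that alternates is /t/, which surfaces as [d] when adjacent to /n/.
The change voiceless → voiced matches the voicing of the following /n/, identifying this as voicing assimilation.
Place and manner are unchanged, so the assimilation is partial, not total.
The other alternating form patterns the same way: /t/ → [d] before /l/ (voiceless → voiced, matching voiced) — only voicing changes, and always toward the following segment.
The trigger is the following segment, so the direction is regressive (anticipatory).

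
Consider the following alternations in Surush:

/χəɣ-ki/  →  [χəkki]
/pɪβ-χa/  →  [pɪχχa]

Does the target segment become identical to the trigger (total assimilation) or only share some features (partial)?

total assimilation

The segment that alternates is /ɣ/, which surfaces as [k] when adjacent to /k/.
The output [k] is identical to the trigger /k/ — every feature (place, manner, voicing) has been copied — so this is total assimilation.
The remaining alternation confirms this: /β/ → [χ] before /χ/ — in each case the output is a copy of the following consonant.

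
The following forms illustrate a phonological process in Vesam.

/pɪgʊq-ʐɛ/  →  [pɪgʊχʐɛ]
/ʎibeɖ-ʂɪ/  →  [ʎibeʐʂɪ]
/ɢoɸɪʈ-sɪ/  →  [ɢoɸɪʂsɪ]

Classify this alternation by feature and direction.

Comparing underlying and surface forms, /q/ → [χ] is the alternation; the neighbouring /ʐ/ is constant.
/q/ is a stop while /ʐ/ is a fricative; the output [χ] is a fricative, matching the trigger — so the feature that spreads is manner.
Place and voice are unchanged, so the assimilation is partial, not total.
The other alternating forms pattern the same way: /ɖ/ → [ʐ] before /ʂ/ (stop → fricative, matching a fricative); /ʈ/ → [ʂ] before /s/ (stop → fricative, matching a fricative) — only manner changes, and always toward the following segment.
The trigger is the following segment, so the direction is regressive (anticipatory).

regressive manner assimilation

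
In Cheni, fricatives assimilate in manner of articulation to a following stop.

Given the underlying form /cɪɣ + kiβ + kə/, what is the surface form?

[cɪgkibkə]

The rule targets /ɣ/ (voiced velar fricative), which sits before the trigger /k/ (stop).
The voiced velar stop is [g], so /ɣ/ → [g].
At the second juncture, /β/ likewise becomes [b] adjacent to /k/.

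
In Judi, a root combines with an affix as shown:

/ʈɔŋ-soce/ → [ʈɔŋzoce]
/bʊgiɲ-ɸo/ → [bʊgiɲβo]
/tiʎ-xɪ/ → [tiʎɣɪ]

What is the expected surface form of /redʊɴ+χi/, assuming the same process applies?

The data show progressive voicing assimilation: /s/ → [z] after /ŋ/; /ɸ/ → [β] after /ɲ/; /x/ → [ɣ] after /ʎ/. In each pair only voicing changes, matching the preceding consonant, while place and manner stay constant.
The rule targets /χ/ (voiceless uvular fricative), which sits after the trigger /ɴ/ (voiced).
Changing only its voicing to voiced gives [ʁ] — the voiced uvular fricative.

[redʊɴʁi]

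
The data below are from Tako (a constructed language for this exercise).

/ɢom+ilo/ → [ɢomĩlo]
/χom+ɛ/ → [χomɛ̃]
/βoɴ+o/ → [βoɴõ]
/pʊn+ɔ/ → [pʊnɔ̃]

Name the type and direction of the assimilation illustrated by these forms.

progressive nasality assimilation (vowel nasalisation)

The vowel /i/ surfaces as nasalised [ĩ] next to the preceding nasal /m/ — it has acquired the [+nasal] feature of its neighbour.
The other forms show the same pattern: /ɛ/ → [ɛ̃] after /m/; /o/ → [õ] after /ɴ/; /ɔ/ → [ɔ̃] after /n/ — each time a vowel is nasalised next to a preceding nasal.
Because the conditioning nasal is to the left of the vowel that changes, the process is progressive (perseverative).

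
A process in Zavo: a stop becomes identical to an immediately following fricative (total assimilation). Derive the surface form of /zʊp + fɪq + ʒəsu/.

/p/ is the segment targeted by the rule; it sits immediately before /f/, so it assimilates completely and surfaces as [f].
The same rule applies at the second boundary: /q/ → [ʒ] next to /ʒ/.

[zʊffɪʒʒəsu]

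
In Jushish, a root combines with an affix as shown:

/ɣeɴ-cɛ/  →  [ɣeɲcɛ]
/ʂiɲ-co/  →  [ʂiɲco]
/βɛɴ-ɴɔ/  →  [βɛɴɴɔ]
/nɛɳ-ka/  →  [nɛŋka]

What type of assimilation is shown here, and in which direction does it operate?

regressive place assimilation

Underlying /ɴ/ is realised as [ɲ] next to /c/; /c/ itself does not change.
/ɴ/ is uvular while /c/ is palatal; the output [ɲ] is palatal, matching the trigger — so the feature that spreads is place.
Manner and voice are unchanged, so the assimilation is partial, not total.
Checking the remaining alternation: /ɳ/ → [ŋ] before /k/ (retroflex → velar, matching velar) — only place changes, and always toward the following segment.
No alternation appears in [ʂiɲco], [βɛɴɴɔ]: there the adjacent consonants already agree in place (/ɲ/ and /c/ are both palatal; /ɴ/ and /ɴ/ are both uvular), so these forms are consistent with the same rule.
The trigger is the following segment, so the direction is regressive (anticipatory).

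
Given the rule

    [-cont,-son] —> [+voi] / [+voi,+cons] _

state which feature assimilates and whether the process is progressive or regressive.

The structural change is [+voi], and the conditioning segment [+voi,+cons] (a voiced consonant) is itself voiced, so the target comes to share the voicing of its neighbour — voicing assimilation.
The conditioning segment sits to the left of the focus bar, meaning the trigger precedes the segment that changes — progressive assimilation.

progressive voicing assimilation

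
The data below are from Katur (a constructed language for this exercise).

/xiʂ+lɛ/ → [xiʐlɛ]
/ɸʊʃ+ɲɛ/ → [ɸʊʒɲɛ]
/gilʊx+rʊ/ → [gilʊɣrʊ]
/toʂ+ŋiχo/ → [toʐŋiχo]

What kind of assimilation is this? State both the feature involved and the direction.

The segment that alternates is /ʂ/, which surfaces as [ʐ] when adjacent to /l/.
/ʂ/ is voiceless while /l/ is voiced; the output [ʐ] is voiced, matching the trigger — so the feature that spreads is voicing.
Place and manner are unchanged, so the assimilation is partial, not total.
Checking the remaining alternations: /ʃ/ → [ʒ] before /ɲ/ (voiceless → voiced, matching voiced); /x/ → [ɣ] before /r/ (voiceless → voiced, matching voiced); /ʂ/ → [ʐ] before /ŋ/ (voiceless → voiced, matching voiced) — only voicing changes, and always toward the following segment.
Since the segment that changes precedes the conditioning segment, the assimilation is regressive.

regressive voicing assimilation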